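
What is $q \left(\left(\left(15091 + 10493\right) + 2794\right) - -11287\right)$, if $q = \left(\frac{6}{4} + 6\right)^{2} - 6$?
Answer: $\frac{7972665}{4} \approx 1.9932 \cdot 10^{6}$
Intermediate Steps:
$q = \frac{201}{4}$ ($q = \left(6 \cdot \frac{1}{4} + 6\right)^{2} - 6 = \left(\frac{3}{2} + 6\right)^{2} - 6 = \left(\frac{15}{2}\right)^{2} - 6 = \frac{225}{4} - 6 = \frac{201}{4} \approx 50.25$)
$q \left(\left(\left(15091 + 10493\right) + 2794\right) - -11287\right) = \frac{201 \left(\left(\left(15091 + 10493\right) + 2794\right) - -11287\right)}{4} = \frac{201 \left(\left(25584 + 2794\right) + 11287\right)}{4} = \frac{201 \left(28378 + 11287\right)}{4} = \frac{201}{4} \cdot 39665 = \frac{7972665}{4}$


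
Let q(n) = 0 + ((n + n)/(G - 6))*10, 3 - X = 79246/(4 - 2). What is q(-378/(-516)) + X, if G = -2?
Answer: -6814955/172 ≈ -39622.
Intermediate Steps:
X = -39620 (X = 3 - 79246/(4 - 2) = 3 - 79246/2 = 3 - 1*39623 = 3 - 39623 = -39620)
q(n) = -5*n/2 (q(n) = 0 + ((n + n)/(-2 - 6))*10 = 0 + ((2*n)/(-8))*10 = 0 + ((2*n)*(-⅛))*10 = 0 - n/4*10 = 0 - 5*n/2 = -5*n/2)
q(-378/(-516)) + X = -(-945)/(-516) - 39620 = -(-945)*(-1)/516 - 39620 = -5/2*63/86 - 39620 = -315/172 - 39620 = -6814955/172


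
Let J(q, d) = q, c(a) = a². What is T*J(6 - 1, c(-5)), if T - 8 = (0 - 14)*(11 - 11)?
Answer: 40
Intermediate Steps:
T = 8 (T = 8 + (0 - 14)*(11 - 11) = 8 - 14*0 = 8 + 0 = 8)
T*J(6 - 1, c(-5)) = 8*(6 - 1) = 8*5 = 40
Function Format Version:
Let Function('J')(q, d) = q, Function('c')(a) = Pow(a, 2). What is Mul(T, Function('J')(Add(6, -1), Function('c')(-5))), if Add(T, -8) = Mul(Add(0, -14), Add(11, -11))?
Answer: 40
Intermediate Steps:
T = 8 (T = Add(8, Mul(Add(0, -14), Add(11, -11))) = Add(8, Mul(-14, 0)) = Add(8, 0) = 8)
Mul(T, Function('J')(Add(6, -1), Function('c')(-5))) = Mul(8, Add(6, -1)) = Mul(8, 5) = 40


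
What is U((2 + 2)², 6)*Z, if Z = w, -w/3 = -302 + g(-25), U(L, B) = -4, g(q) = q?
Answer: -3924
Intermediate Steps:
w = 981 (w = -3*(-302 - 25) = -3*(-327) = 981)
Z = 981
U((2 + 2)², 6)*Z = -4*981 = -3924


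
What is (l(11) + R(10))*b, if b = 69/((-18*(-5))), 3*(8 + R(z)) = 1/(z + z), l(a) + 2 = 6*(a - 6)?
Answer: 27623/1800 ≈ 15.346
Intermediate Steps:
l(a) = -38 + 6*a (l(a) = -2 + 6*(a - 6) = -2 + 6*(-6 + a) = -2 + (-36 + 6*a) = -38 + 6*a)
R(z) = -8 + 1/(6*z) (R(z) = -8 + 1/(3*(z + z)) = -8 + 1/(3*((2*z))) = -8 + (1/(2*z))/3 = -8 + 1/(6*z))
b = 23/30 (b = 69/90 = 69*(1/90) = 23/30 ≈ 0.76667)
(l(11) + R(10))*b = ((-38 + 6*11) + (-8 + (⅙)/10))*(23/30) = ((-38 + 66) + (-8 + (⅙)*(⅒)))*(23/30) = (28 + (-8 + 1/60))*(23/30) = (28 - 479/60)*(23/30) = (1201/60)*(23/30) = 27623/1800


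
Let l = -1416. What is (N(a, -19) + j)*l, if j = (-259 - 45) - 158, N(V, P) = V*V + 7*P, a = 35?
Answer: -892080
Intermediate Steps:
N(V, P) = V² + 7*P
j = -462 (j = -304 - 158 = -462)
(N(a, -19) + j)*l = ((35² + 7*(-19)) - 462)*(-1416) = ((1225 - 133) - 462)*(-1416) = (1092 - 462)*(-1416) = 630*(-1416) = -892080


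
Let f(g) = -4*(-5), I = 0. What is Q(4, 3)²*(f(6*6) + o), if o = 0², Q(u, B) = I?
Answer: 0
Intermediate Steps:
Q(u, B) = 0
f(g) = 20
o = 0
Q(4, 3)²*(f(6*6) + o) = 0²*(20 + 0) = 0*20 = 0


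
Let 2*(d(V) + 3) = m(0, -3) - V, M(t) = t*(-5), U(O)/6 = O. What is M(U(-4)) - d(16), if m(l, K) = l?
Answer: 131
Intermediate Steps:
U(O) = 6*O
M(t) = -5*t
d(V) = -3 - V/2 (d(V) = -3 + (0 - V)/2 = -3 + (-V)/2 = -3 - V/2)
M(U(-4)) - d(16) = -30*(-4) - (-3 - 1/2*16) = -5*(-24) - (-3 - 8) = 120 - 1*(-11) = 120 + 11 = 131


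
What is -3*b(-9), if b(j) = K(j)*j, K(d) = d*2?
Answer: -486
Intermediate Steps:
K(d) = 2*d
b(j) = 2*j² (b(j) = (2*j)*j = 2*j²)
-3*b(-9) = -6*(-9)² = -6*81 = -3*162 = -486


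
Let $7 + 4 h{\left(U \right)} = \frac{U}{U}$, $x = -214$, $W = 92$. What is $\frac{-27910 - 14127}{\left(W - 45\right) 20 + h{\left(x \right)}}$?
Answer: $- \frac{84074}{1877} \approx -44.792$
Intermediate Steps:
$h{\left(U \right)} = - \frac{3}{2}$ ($h{\left(U \right)} = - \frac{7}{4} + \frac{U \frac{1}{U}}{4} = - \frac{7}{4} + \frac{1}{4} \cdot 1 = - \frac{7}{4} + \frac{1}{4} = - \frac{3}{2}$)
$\frac{-27910 - 14127}{\left(W - 45\right) 20 + h{\left(x \right)}} = \frac{-27910 - 14127}{\left(92 - 45\right) 20 - \frac{3}{2}} = - \frac{42037}{47 \cdot 20 - \frac{3}{2}} = - \frac{42037}{940 - \frac{3}{2}} = - \frac{42037}{\frac{1877}{2}} = \left(-42037\right) \frac{2}{1877} = - \frac{84074}{1877}$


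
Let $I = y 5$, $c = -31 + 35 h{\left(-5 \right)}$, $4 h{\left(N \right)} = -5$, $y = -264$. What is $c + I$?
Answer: $- \frac{5579}{4} \approx -1394.8$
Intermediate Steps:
$h{\left(N \right)} = - \frac{5}{4}$ ($h{\left(N \right)} = \frac{1}{4} \left(-5\right) = - \frac{5}{4}$)
$c = - \frac{299}{4}$ ($c = -31 + 35 \left(- \frac{5}{4}\right) = -31 - \frac{175}{4} = - \frac{299}{4} \approx -74.75$)
$I = -1320$ ($I = \left(-264\right) 5 = -1320$)
$c + I = - \frac{299}{4} - 1320 = - \frac{5579}{4}$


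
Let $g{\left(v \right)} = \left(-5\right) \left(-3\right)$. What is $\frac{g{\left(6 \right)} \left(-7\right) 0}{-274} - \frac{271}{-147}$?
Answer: $\frac{271}{147} \approx 1.8435$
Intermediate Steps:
$g{\left(v \right)} = 15$
$\frac{g{\left(6 \right)} \left(-7\right) 0}{-274} - \frac{271}{-147} = \frac{15 \left(-7\right) 0}{-274} - \frac{271}{-147} = \left(-105\right) 0 \left(- \frac{1}{274}\right) - - \frac{271}{147} = 0 \left(- \frac{1}{274}\right) + \frac{271}{147} = 0 + \frac{271}{147} = \frac{271}{147}$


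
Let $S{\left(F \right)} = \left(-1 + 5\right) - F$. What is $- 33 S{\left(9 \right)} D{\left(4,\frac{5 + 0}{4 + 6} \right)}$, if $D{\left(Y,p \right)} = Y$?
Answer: $660$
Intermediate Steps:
$S{\left(F \right)} = 4 - F$
$- 33 S{\left(9 \right)} D{\left(4,\frac{5 + 0}{4 + 6} \right)} = - 33 \left(4 - 9\right) 4 = \left(-33\right) \left(-5\right) 4 = 165 \cdot 4 = 660$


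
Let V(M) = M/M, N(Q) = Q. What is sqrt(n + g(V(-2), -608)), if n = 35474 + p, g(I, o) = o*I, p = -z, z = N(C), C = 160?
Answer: sqrt(34706) ≈ 186.30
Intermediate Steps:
z = 160
p = -160 (p = -1*160 = -160)
V(M) = 1
g(I, o) = I*o
n = 35314 (n = 35474 - 160 = 35314)
sqrt(n + g(V(-2), -608)) = sqrt(35314 + 1*(-608)) = sqrt(35314 - 608) = sqrt(34706)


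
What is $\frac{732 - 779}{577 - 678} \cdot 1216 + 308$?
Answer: $\frac{88260}{101} \approx 873.86$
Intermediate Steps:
$\frac{732 - 779}{577 - 678} \cdot 1216 + 308 = - \frac{47}{-101} \cdot 1216 + 308 = \left(-47\right) \left(- \frac{1}{101}\right) 1216 + 308 = \frac{47}{101} \cdot 1216 + 308 = \frac{57152}{101} + 308 = \frac{88260}{101}$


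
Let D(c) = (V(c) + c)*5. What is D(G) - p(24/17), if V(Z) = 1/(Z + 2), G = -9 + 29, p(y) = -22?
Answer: 2689/22 ≈ 122.23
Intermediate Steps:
G = 20
V(Z) = 1/(2 + Z)
D(c) = 5*c + 5/(2 + c) (D(c) = (1/(2 + c) + c)*5 = (c + 1/(2 + c))*5 = 5*c + 5/(2 + c))
D(G) - p(24/17) = 5*(1 + 20*(2 + 20))/(2 + 20) - 1*(-22) = 5*(1 + 20*22)/22 + 22 = 5*(1/22)*(1 + 440) + 22 = 5*(1/22)*441 + 22 = 2205/22 + 22 = 2689/22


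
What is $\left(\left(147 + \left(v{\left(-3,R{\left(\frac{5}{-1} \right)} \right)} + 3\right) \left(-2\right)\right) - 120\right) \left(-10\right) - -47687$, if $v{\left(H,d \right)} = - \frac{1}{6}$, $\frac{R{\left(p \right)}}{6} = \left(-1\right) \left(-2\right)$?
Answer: $\frac{142421}{3} \approx 47474.0$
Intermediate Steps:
$R{\left(p \right)} = 12$ ($R{\left(p \right)} = 6 \left(\left(-1\right) \left(-2\right)\right) = 6 \cdot 2 = 12$)
$v{\left(H,d \right)} = - \frac{1}{6}$ ($v{\left(H,d \right)} = \left(-1\right) \frac{1}{6} = - \frac{1}{6}$)
$\left(\left(147 + \left(v{\left(-3,R{\left(\frac{5}{-1} \right)} \right)} + 3\right) \left(-2\right)\right) - 120\right) \left(-10\right) - -47687 = \left(\left(147 + \left(- \frac{1}{6} + 3\right) \left(-2\right)\right) - 120\right) \left(-10\right) - -47687 = \left(\left(147 + \frac{17}{6} \left(-2\right)\right) - 120\right) \left(-10\right) + 47687 = \left(\left(147 - \frac{17}{3}\right) - 120\right) \left(-10\right) + 47687 = \left(\frac{424}{3} - 120\right) \left(-10\right) + 47687 = \frac{64}{3} \left(-10\right) + 47687 = - \frac{640}{3} + 47687 = \frac{142421}{3}$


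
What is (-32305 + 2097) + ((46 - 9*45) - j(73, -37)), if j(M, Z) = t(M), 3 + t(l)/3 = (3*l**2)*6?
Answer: -318324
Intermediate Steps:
t(l) = -9 + 54*l**2 (t(l) = -9 + 3*((3*l**2)*6) = -9 + 3*(18*l**2) = -9 + 54*l**2)
j(M, Z) = -9 + 54*M**2
(-32305 + 2097) + ((46 - 9*45) - j(73, -37)) = (-32305 + 2097) + ((46 - 9*45) - (-9 + 54*73**2)) = -30208 + ((46 - 405) - (-9 + 54*5329)) = -30208 + (-359 - (-9 + 287766)) = -30208 + (-359 - 1*287757) = -30208 + (-359 - 287757) = -30208 - 288116 = -318324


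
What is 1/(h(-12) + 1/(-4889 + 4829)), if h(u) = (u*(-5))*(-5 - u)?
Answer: 60/25199 ≈ 0.0023810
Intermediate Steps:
h(u) = -5*u*(-5 - u) (h(u) = (-5*u)*(-5 - u) = -5*u*(-5 - u))
1/(h(-12) + 1/(-4889 + 4829)) = 1/(5*(-12)*(5 - 12) + 1/(-4889 + 4829)) = 1/(5*(-12)*(-7) + 1/(-60)) = 1/(420 - 1/60) = 1/(25199/60) = 60/25199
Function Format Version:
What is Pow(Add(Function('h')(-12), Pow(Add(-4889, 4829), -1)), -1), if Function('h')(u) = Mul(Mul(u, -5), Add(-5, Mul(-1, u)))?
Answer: Rational(60, 25199) ≈ 0.0023810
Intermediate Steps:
Function('h')(u) = Mul(-5, u, Add(-5, Mul(-1, u))) (Function('h')(u) = Mul(Mul(-5, u), Add(-5, Mul(-1, u))) = Mul(-5, u, Add(-5, Mul(-1, u))))
Pow(Add(Function('h')(-12), Pow(Add(-4889, 4829), -1)), -1) = Pow(Add(Mul(5, -12, Add(5, -12)), Pow(Add(-4889, 4829), -1)), -1) = Pow(Add(Mul(5, -12, -7), Pow(-60, -1)), -1) = Pow(Add(420, Rational(-1, 60)), -1) = Pow(Rational(25199, 60), -1) = Rational(60, 25199)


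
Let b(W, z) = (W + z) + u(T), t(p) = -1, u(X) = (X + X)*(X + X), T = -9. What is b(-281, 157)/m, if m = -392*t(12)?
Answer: 25/49 ≈ 0.51020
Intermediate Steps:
u(X) = 4*X² (u(X) = (2*X)*(2*X) = 4*X²)
m = 392 (m = -392*(-1) = 392)
b(W, z) = 324 + W + z (b(W, z) = (W + z) + 4*(-9)² = (W + z) + 4*81 = (W + z) + 324 = 324 + W + z)
b(-281, 157)/m = (324 - 281 + 157)/392 = 200*(1/392) = 25/49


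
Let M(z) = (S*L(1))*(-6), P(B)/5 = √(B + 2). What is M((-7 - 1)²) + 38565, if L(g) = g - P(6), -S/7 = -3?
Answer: 38439 + 1260*√2 ≈ 40221.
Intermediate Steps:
S = 21 (S = -7*(-3) = 21)
P(B) = 5*√(2 + B) (P(B) = 5*√(B + 2) = 5*√(2 + B))
L(g) = g - 10*√2 (L(g) = g - 5*√(2 + 6) = g - 5*√8 = g - 5*2*√2 = g - 10*√2)
M(z) = -126 + 1260*√2 (M(z) = (21*(1 - 10*√2))*(-6) = (21 - 210*√2)*(-6) = -126 + 1260*√2)
M((-7 - 1)²) + 38565 = (-126 + 1260*√2) + 38565 = 38439 + 1260*√2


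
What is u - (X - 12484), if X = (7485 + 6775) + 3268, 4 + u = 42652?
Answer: 37604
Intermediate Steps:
u = 42648 (u = -4 + 42652 = 42648)
X = 17528 (X = 14260 + 3268 = 17528)
u - (X - 12484) = 42648 - (17528 - 12484) = 42648 - 1*5044 = 42648 - 5044 = 37604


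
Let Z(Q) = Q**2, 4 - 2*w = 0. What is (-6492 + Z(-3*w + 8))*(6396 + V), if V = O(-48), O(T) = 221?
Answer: -42931096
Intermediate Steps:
w = 2 (w = 2 - 1/2*0 = 2 + 0 = 2)
V = 221
(-6492 + Z(-3*w + 8))*(6396 + V) = (-6492 + (-3*2 + 8)**2)*(6396 + 221) = (-6492 + (-6 + 8)**2)*6617 = (-6492 + 2**2)*6617 = (-6492 + 4)*6617 = -6488*6617 = -42931096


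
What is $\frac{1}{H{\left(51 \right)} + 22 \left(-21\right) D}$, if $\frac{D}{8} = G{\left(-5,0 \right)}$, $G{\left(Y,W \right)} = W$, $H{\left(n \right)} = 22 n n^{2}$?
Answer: $\frac{1}{2918322} \approx 3.4266 \cdot 10^{-7}$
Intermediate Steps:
$H{\left(n \right)} = 22 n^{3}$
$D = 0$ ($D = 8 \cdot 0 = 0$)
$\frac{1}{H{\left(51 \right)} + 22 \left(-21\right) D} = \frac{1}{22 \cdot 51^{3} + 22 \left(-21\right) 0} = \frac{1}{22 \cdot 132651 - 0} = \frac{1}{2918322 + 0} = \frac{1}{2918322}$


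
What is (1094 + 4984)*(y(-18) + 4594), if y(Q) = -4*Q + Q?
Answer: 28250544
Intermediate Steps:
y(Q) = -3*Q
(1094 + 4984)*(y(-18) + 4594) = (1094 + 4984)*(-3*(-18) + 4594) = 6078*(54 + 4594) = 6078*4648 = 28250544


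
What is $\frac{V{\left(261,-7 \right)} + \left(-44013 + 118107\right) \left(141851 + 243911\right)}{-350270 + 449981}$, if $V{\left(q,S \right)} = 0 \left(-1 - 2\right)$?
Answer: $\frac{9527549876}{33237} \approx 2.8666 \cdot 10^{5}$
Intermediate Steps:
$V{\left(q,S \right)} = 0$ ($V{\left(q,S \right)} = 0 \left(-3\right) = 0$)
$\frac{V{\left(261,-7 \right)} + \left(-44013 + 118107\right) \left(141851 + 243911\right)}{-350270 + 449981} = \frac{0 + \left(-44013 + 118107\right) \left(141851 + 243911\right)}{-350270 + 449981} = \frac{0 + 74094 \cdot 385762}{99711} = \left(0 + 28582649628\right) \frac{1}{99711} = 28582649628 \cdot \frac{1}{99711} = \frac{9527549876}{33237}$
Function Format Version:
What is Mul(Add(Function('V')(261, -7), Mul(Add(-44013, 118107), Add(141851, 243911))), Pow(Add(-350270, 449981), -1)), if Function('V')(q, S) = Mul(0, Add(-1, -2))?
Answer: Rational(9527549876, 33237) ≈ 2.8666e+5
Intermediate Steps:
Function('V')(q, S) = 0 (Function('V')(q, S) = Mul(0, -3) = 0)
Mul(Add(Function('V')(261, -7), Mul(Add(-44013, 118107), Add(141851, 243911))), Pow(Add(-350270, 449981), -1)) = Mul(Add(0, Mul(Add(-44013, 118107), Add(141851, 243911))), Pow(Add(-350270, 449981), -1)) = Mul(Add(0, Mul(74094, 385762)), Pow(99711, -1)) = Mul(Add(0, 28582649628), Rational(1, 99711)) = Mul(28582649628, Rational(1, 99711)) = Rational(9527549876, 33237)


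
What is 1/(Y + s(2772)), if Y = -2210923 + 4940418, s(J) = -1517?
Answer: 1/2727978 ≈ 3.6657e-7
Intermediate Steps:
Y = 2729495
1/(Y + s(2772)) = 1/(2729495 - 1517) = 1/2727978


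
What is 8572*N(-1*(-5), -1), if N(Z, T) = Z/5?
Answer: 8572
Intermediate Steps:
N(Z, T) = Z/5 (N(Z, T) = Z*(⅕) = Z/5)
8572*N(-1*(-5), -1) = 8572*((-1*(-5))/5) = 8572*((⅕)*5) = 8572*1 = 8572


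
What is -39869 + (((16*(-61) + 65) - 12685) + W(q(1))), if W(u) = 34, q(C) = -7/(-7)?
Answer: -53431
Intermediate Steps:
q(C) = 1 (q(C) = -7*(-1/7) = 1)
-39869 + (((16*(-61) + 65) - 12685) + W(q(1))) = -39869 + (((16*(-61) + 65) - 12685) + 34) = -39869 + (((-976 + 65) - 12685) + 34) = -39869 + ((-911 - 12685) + 34) = -39869 + (-13596 + 34) = -39869 - 13562 = -53431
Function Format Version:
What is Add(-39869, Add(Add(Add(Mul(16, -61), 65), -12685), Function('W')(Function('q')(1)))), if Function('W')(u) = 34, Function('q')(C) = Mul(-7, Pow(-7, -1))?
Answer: -53431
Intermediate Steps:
Function('q')(C) = 1 (Function('q')(C) = Mul(-7, Rational(-1, 7)) = 1)
Add(-39869, Add(Add(Add(Mul(16, -61), 65), -12685), Function('W')(Function('q')(1)))) = Add(-39869, Add(Add(Add(Mul(16, -61), 65), -12685), 34)) = Add(-39869, Add(Add(Add(-976, 65), -12685), 34)) = Add(-39869, Add(Add(-911, -12685), 34)) = Add(-39869, Add(-13596, 34)) = Add(-39869, -13562) = -53431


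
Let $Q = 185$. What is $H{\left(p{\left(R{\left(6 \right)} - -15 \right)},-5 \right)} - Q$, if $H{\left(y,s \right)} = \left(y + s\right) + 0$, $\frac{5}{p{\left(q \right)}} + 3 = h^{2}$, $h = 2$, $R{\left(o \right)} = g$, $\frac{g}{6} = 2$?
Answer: $-185$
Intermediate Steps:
$g = 12$ ($g = 6 \cdot 2 = 12$)
$R{\left(o \right)} = 12$
$p{\left(q \right)} = 5$ ($p{\left(q \right)} = \frac{5}{-3 + 2^{2}} = \frac{5}{-3 + 4} = \frac{5}{1} = 5 \cdot 1 = 5$)
$H{\left(y,s \right)} = s + y$ ($H{\left(y,s \right)} = \left(s + y\right) + 0 = s + y$)
$H{\left(p{\left(R{\left(6 \right)} - -15 \right)},-5 \right)} - Q = \left(-5 + 5\right) - 185 = 0 - 185 = -185$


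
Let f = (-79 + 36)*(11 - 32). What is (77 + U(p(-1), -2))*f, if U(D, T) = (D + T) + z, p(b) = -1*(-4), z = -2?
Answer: 69531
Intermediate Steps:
p(b) = 4
U(D, T) = -2 + D + T (U(D, T) = (D + T) - 2 = -2 + D + T)
f = 903 (f = -43*(-21) = 903)
(77 + U(p(-1), -2))*f = (77 + (-2 + 4 - 2))*903 = (77 + 0)*903 = 77*903 = 69531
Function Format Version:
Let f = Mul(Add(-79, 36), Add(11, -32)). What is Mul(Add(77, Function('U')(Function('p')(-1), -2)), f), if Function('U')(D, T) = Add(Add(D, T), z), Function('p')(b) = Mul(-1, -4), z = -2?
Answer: 69531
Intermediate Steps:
Function('p')(b) = 4
Function('U')(D, T) = Add(-2, D, T) (Function('U')(D, T) = Add(Add(D, T), -2) = Add(-2, D, T))
f = 903 (f = Mul(-43, -21) = 903)
Mul(Add(77, Function('U')(Function('p')(-1), -2)), f) = Mul(Add(77, Add(-2, 4, -2)), 903) = Mul(Add(77, 0), 903) = Mul(77, 903) = 69531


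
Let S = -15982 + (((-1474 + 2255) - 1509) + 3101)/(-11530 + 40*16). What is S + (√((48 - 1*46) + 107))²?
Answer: -57619781/3630 ≈ -15873.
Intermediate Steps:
S = -58015451/3630 (S = -15982 + ((781 - 1509) + 3101)/(-11530 + 640) = -15982 + (-728 + 3101)/(-10890) = -15982 + 2373*(-1/10890) = -15982 - 791/3630 = -58015451/3630 ≈ -15982.)
S + (√((48 - 1*46) + 107))² = -58015451/3630 + (√((48 - 1*46) + 107))² = -58015451/3630 + (√((48 - 46) + 107))² = -58015451/3630 + (√(2 + 107))² = -58015451/3630 + (√109)² = -58015451/3630 + 109 = -57619781/3630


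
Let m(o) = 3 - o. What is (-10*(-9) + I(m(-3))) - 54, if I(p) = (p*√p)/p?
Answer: 36 + √6 ≈ 38.449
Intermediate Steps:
I(p) = √p (I(p) = p^(3/2)/p = √p)
(-10*(-9) + I(m(-3))) - 54 = (-10*(-9) + √(3 - 1*(-3))) - 54 = (90 + √(3 + 3)) - 54 = (90 + √6) - 54 = 36 + √6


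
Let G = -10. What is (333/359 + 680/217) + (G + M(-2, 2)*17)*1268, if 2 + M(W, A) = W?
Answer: -7704601931/77903 ≈ -98900.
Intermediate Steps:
M(W, A) = -2 + W
(333/359 + 680/217) + (G + M(-2, 2)*17)*1268 = (333/359 + 680/217) + (-10 + (-2 - 2)*17)*1268 = (333*(1/359) + 680*(1/217)) + (-10 - 4*17)*1268 = (333/359 + 680/217) + (-10 - 68)*1268 = 316381/77903 - 78*1268 = 316381/77903 - 98904 = -7704601931/77903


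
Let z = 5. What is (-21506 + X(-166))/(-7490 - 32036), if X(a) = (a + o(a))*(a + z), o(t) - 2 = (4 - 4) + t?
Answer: -15812/19763 ≈ -0.80008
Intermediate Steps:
o(t) = 2 + t (o(t) = 2 + ((4 - 4) + t) = 2 + (0 + t) = 2 + t)
X(a) = (2 + 2*a)*(5 + a) (X(a) = (a + (2 + a))*(a + 5) = (2 + 2*a)*(5 + a))
(-21506 + X(-166))/(-7490 - 32036) = (-21506 + (10 + 2*(-166)**2 + 12*(-166)))/(-7490 - 32036) = (-21506 + (10 + 2*27556 - 1992))/(-39526) = (-21506 + (10 + 55112 - 1992))*(-1/39526) = (-21506 + 53130)*(-1/39526) = 31624*(-1/39526) = -15812/19763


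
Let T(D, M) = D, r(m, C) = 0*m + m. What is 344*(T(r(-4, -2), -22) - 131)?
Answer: -46440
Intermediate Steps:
r(m, C) = m (r(m, C) = 0 + m = m)
344*(T(r(-4, -2), -22) - 131) = 344*(-4 - 131) = 344*(-135) = -46440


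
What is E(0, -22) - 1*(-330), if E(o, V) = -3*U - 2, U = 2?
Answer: 322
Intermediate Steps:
E(o, V) = -8 (E(o, V) = -3*2 - 2 = -6 - 2 = -8)
E(0, -22) - 1*(-330) = -8 - 1*(-330) = -8 + 330 = 322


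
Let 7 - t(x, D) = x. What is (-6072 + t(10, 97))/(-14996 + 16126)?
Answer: -1215/226 ≈ -5.3761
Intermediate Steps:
t(x, D) = 7 - x
(-6072 + t(10, 97))/(-14996 + 16126) = (-6072 + (7 - 1*10))/(-14996 + 16126) = (-6072 + (7 - 10))/1130 = (-6072 - 3)*(1/1130) = -6075*1/1130 = -1215/226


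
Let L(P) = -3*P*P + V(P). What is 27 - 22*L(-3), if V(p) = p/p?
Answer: 599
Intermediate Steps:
V(p) = 1
L(P) = 1 - 3*P² (L(P) = -3*P*P + 1 = -3*P² + 1 = 1 - 3*P²)
27 - 22*L(-3) = 27 - 22*(1 - 3*(-3)²) = 27 - 22*(1 - 3*9) = 27 - 22*(1 - 27) = 27 - 22*(-26) = 27 + 572 = 599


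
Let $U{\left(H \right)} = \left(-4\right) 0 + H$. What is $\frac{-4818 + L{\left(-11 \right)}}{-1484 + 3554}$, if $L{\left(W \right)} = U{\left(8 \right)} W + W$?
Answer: $- \frac{1639}{690} \approx -2.3754$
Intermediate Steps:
$U{\left(H \right)} = H$ ($U{\left(H \right)} = 0 + H = H$)
$L{\left(W \right)} = 9 W$ ($L{\left(W \right)} = 8 W + W = 9 W$)
$\frac{-4818 + L{\left(-11 \right)}}{-1484 + 3554} = \frac{-4818 + 9 \left(-11\right)}{-1484 + 3554} = \frac{-4818 - 99}{2070} = \left(-4917\right) \frac{1}{2070} = - \frac{1639}{690}$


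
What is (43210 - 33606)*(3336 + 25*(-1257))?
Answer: -269766756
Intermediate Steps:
(43210 - 33606)*(3336 + 25*(-1257)) = 9604*(3336 - 31425) = 9604*(-28089) = -269766756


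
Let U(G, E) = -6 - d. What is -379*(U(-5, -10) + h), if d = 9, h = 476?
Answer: -174719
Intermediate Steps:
U(G, E) = -15 (U(G, E) = -6 - 1*9 = -6 - 9 = -15)
-379*(U(-5, -10) + h) = -379*(-15 + 476) = -379*461 = -174719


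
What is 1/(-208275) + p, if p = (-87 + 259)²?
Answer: 6161607599/208275 ≈ 29584.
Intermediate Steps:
p = 29584 (p = 172² = 29584)
1/(-208275) + p = 1/(-208275) + 29584 = -1/208275 + 29584 = 6161607599/208275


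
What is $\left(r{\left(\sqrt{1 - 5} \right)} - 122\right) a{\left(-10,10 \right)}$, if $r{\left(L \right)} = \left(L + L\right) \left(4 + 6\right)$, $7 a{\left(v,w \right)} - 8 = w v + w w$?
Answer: $- \frac{976}{7} + \frac{320 i}{7} \approx -139.43 + 45.714 i$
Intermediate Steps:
$a{\left(v,w \right)} = \frac{8}{7} + \frac{w^{2}}{7} + \frac{v w}{7}$ ($a{\left(v,w \right)} = \frac{8}{7} + \frac{w v + w w}{7} = \frac{8}{7} + \frac{v w + w^{2}}{7} = \frac{8}{7} + \frac{w^{2} + v w}{7} = \frac{8}{7} + \left(\frac{w^{2}}{7} + \frac{v w}{7}\right) = \frac{8}{7} + \frac{w^{2}}{7} + \frac{v w}{7}$)
$r{\left(L \right)} = 20 L$ ($r{\left(L \right)} = 2 L 10 = 20 L$)
$\left(r{\left(\sqrt{1 - 5} \right)} - 122\right) a{\left(-10,10 \right)} = \left(20 \sqrt{1 - 5} - 122\right) \left(\frac{8}{7} + \frac{10^{2}}{7} + \frac{1}{7} \left(-10\right) 10\right) = \left(20 \sqrt{-4} - 122\right) \left(\frac{8}{7} + \frac{1}{7} \cdot 100 - \frac{100}{7}\right) = \left(20 \cdot 2 i - 122\right) \left(\frac{8}{7} + \frac{100}{7} - \frac{100}{7}\right) = \left(40 i - 122\right) \frac{8}{7} = \left(-122 + 40 i\right) \frac{8}{7} = - \frac{976}{7} + \frac{320 i}{7}$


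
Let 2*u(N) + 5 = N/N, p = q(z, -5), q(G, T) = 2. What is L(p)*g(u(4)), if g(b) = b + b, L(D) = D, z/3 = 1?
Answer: -8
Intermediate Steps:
z = 3 (z = 3*1 = 3)
p = 2
u(N) = -2 (u(N) = -5/2 + (N/N)/2 = -5/2 + (1/2)*1 = -5/2 + 1/2 = -2)
g(b) = 2*b
L(p)*g(u(4)) = 2*(2*(-2)) = 2*(-4) = -8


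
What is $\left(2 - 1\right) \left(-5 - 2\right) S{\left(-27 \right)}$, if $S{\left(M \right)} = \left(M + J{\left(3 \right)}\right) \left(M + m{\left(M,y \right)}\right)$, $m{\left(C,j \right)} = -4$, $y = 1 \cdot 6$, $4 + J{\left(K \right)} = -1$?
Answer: $-6944$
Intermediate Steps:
$J{\left(K \right)} = -5$ ($J{\left(K \right)} = -4 - 1 = -5$)
$y = 6$
$S{\left(M \right)} = \left(-5 + M\right) \left(-4 + M\right)$ ($S{\left(M \right)} = \left(M - 5\right) \left(M - 4\right) = \left(-5 + M\right) \left(-4 + M\right)$)
$\left(2 - 1\right) \left(-5 - 2\right) S{\left(-27 \right)} = \left(2 - 1\right) \left(-5 - 2\right) \left(20 + \left(-27\right)^{2} - -243\right) = 1 \left(-7\right) \left(20 + 729 + 243\right) = \left(-7\right) 992 = -6944$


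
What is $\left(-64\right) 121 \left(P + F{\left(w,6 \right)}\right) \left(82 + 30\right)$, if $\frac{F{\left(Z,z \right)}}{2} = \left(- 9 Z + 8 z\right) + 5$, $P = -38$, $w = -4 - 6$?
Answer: $-215097344$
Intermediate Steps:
$w = -10$ ($w = -4 - 6 = -10$)
$F{\left(Z,z \right)} = 10 - 18 Z + 16 z$ ($F{\left(Z,z \right)} = 2 \left(\left(- 9 Z + 8 z\right) + 5\right) = 2 \left(5 - 9 Z + 8 z\right) = 10 - 18 Z + 16 z$)
$\left(-64\right) 121 \left(P + F{\left(w,6 \right)}\right) \left(82 + 30\right) = \left(-64\right) 121 \left(-38 + \left(10 - -180 + 16 \cdot 6\right)\right) \left(82 + 30\right) = - 7744 \left(-38 + \left(10 + 180 + 96\right)\right) 112 = - 7744 \left(-38 + 286\right) 112 = - 7744 \cdot 248 \cdot 112 = \left(-7744\right) 27776 = -215097344$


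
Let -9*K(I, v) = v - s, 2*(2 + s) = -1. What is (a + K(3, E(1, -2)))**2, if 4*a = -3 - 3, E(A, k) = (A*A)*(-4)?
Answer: 16/9 ≈ 1.7778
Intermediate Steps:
s = -5/2 (s = -2 + (1/2)*(-1) = -2 - 1/2 = -5/2 ≈ -2.5000)
E(A, k) = -4*A**2 (E(A, k) = A**2*(-4) = -4*A**2)
K(I, v) = -5/18 - v/9 (K(I, v) = -(v - 1*(-5/2))/9 = -(v + 5/2)/9 = -(5/2 + v)/9 = -5/18 - v/9)
a = -3/2 (a = (-3 - 3)/4 = (1/4)*(-6) = -3/2 ≈ -1.5000)
(a + K(3, E(1, -2)))**2 = (-3/2 + (-5/18 - (-4)*1**2/9))**2 = (-3/2 + (-5/18 - (-4)/9))**2 = (-3/2 + (-5/18 - 1/9*(-4)))**2 = (-3/2 + (-5/18 + 4/9))**2 = (-3/2 + 1/6)**2 = (-4/3)**2 = 16/9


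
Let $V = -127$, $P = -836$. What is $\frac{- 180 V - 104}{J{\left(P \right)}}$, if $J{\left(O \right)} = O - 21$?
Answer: $- \frac{22756}{857} \approx -26.553$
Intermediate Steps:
$J{\left(O \right)} = -21 + O$ ($J{\left(O \right)} = O - 21 = -21 + O$)
$\frac{- 180 V - 104}{J{\left(P \right)}} = \frac{\left(-180\right) \left(-127\right) - 104}{-21 - 836} = \frac{22860 - 104}{-857} = 22756 \left(- \frac{1}{857}\right) = - \frac{22756}{857}$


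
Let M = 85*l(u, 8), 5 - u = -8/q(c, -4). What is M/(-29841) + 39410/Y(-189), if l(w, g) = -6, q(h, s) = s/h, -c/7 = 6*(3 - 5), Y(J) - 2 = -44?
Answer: -28000295/29841 ≈ -938.32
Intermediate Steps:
Y(J) = -42 (Y(J) = 2 - 44 = -42)
c = 84 (c = -42*(3 - 5) = -42*(-2) = -7*(-12) = 84)
u = -163 (u = 5 - (-8)/((-4/84)) = 5 - (-8)/((-4*1/84)) = 5 - (-8)/(-1/21) = 5 - (-8)*(-21) = 5 - 1*168 = 5 - 168 = -163)
M = -510 (M = 85*(-6) = -510)
M/(-29841) + 39410/Y(-189) = -510/(-29841) + 39410/(-42) = -510*(-1/29841) + 39410*(-1/42) = 170/9947 - 2815/3 = -28000295/29841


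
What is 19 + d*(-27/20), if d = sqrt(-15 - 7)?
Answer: 19 - 27*I*sqrt(22)/20 ≈ 19.0 - 6.3321*I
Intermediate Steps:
d = I*sqrt(22) (d = sqrt(-22) = I*sqrt(22) ≈ 4.6904*I)
19 + d*(-27/20) = 19 + (I*sqrt(22))*(-27/20) = 19 - 27*I*sqrt(22)/20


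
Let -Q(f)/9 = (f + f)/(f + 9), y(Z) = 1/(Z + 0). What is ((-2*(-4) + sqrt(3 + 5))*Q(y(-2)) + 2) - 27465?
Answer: -466727/17 + 36*sqrt(2)/17 ≈ -27452.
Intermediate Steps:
y(Z) = 1/Z
Q(f) = -18*f/(9 + f) (Q(f) = -9*(f + f)/(f + 9) = -9*2*f/(9 + f) = -18*f/(9 + f))
((-2*(-4) + sqrt(3 + 5))*Q(y(-2)) + 2) - 27465 = ((-2*(-4) + sqrt(3 + 5))*(-18/(-2*(9 + 1/(-2)))) + 2) - 27465 = ((8 + sqrt(8))*(-18*(-1/2)/(9 - 1/2)) + 2) - 27465 = ((8 + 2*sqrt(2))*(-18*(-1/2)/17/2) + 2) - 27465 = ((8 + 2*sqrt(2))*(-18*(-1/2)*2/17) + 2) - 27465 = ((8 + 2*sqrt(2))*(18/17) + 2) - 27465 = ((144/17 + 36*sqrt(2)/17) + 2) - 27465 = (178/17 + 36*sqrt(2)/17) - 27465 = -466727/17 + 36*sqrt(2)/17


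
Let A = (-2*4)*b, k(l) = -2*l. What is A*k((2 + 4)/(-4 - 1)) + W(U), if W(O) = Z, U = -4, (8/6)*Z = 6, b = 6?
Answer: -1107/10 ≈ -110.70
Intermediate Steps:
Z = 9/2 (Z = (3/4)*6 = 9/2 ≈ 4.5000)
W(O) = 9/2
A = -48 (A = -2*4*6 = -8*6 = -48)
A*k((2 + 4)/(-4 - 1)) + W(U) = -(-96)*(2 + 4)/(-4 - 1) + 9/2 = -(-96)*6/(-5) + 9/2 = -(-96)*6*(-1/5) + 9/2 = -(-96)*(-6)/5 + 9/2 = -48*12/5 + 9/2 = -576/5 + 9/2 = -1107/10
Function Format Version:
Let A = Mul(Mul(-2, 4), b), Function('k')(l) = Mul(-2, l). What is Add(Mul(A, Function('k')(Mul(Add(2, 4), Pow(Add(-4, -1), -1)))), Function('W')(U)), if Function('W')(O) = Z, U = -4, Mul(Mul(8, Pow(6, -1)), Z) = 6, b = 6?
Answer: Rational(-1107, 10) ≈ -110.70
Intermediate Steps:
Z = Rational(9, 2) (Z = Mul(Rational(3, 4), 6) = Rational(9, 2) ≈ 4.5000)
Function('W')(O) = Rational(9, 2)
A = -48 (A = Mul(Mul(-2, 4), 6) = Mul(-8, 6) = -48)
Add(Mul(A, Function('k')(Mul(Add(2, 4), Pow(Add(-4, -1), -1)))), Function('W')(U)) = Add(Mul(-48, Mul(-2, Mul(Add(2, 4), Pow(Add(-4, -1), -1)))), Rational(9, 2)) = Add(Mul(-48, Mul(-2, Mul(6, Pow(-5, -1)))), Rational(9, 2)) = Add(Mul(-48, Mul(-2, Mul(6, Rational(-1, 5)))), Rational(9, 2)) = Add(Mul(-48, Mul(-2, Rational(-6, 5))), Rational(9, 2)) = Add(Mul(-48, Rational(12, 5)), Rational(9, 2)) = Add(Rational(-576, 5), Rational(9, 2)) = Rational(-1107, 10)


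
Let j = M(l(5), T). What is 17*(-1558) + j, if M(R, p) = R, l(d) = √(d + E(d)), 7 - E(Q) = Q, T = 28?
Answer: -26486 + √7 ≈ -26483.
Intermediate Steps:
E(Q) = 7 - Q
l(d) = √7 (l(d) = √(d + (7 - d)) = √7)
j = √7 ≈ 2.6458
17*(-1558) + j = 17*(-1558) + √7 = -26486 + √7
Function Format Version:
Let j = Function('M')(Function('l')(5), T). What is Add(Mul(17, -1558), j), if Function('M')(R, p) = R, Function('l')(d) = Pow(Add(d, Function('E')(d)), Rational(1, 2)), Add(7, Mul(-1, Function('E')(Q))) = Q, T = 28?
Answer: Add(-26486, Pow(7, Rational(1, 2))) ≈ -26483.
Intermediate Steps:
Function('E')(Q) = Add(7, Mul(-1, Q))
Function('l')(d) = Pow(7, Rational(1, 2)) (Function('l')(d) = Pow(Add(d, Add(7, Mul(-1, d))), Rational(1, 2)) = Pow(7, Rational(1, 2)))
j = Pow(7, Rational(1, 2)) ≈ 2.6458
Add(Mul(17, -1558), j) = Add(Mul(17, -1558), Pow(7, Rational(1, 2))) = Add(-26486, Pow(7, Rational(1, 2)))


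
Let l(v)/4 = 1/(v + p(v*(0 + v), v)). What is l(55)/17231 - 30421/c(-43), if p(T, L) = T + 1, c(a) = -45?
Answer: 538337225837/796330665 ≈ 676.02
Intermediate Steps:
p(T, L) = 1 + T
l(v) = 4/(1 + v + v²) (l(v) = 4/(v + (1 + v*(0 + v))) = 4/(v + (1 + v*v)) = 4/(v + (1 + v²)) = 4/(1 + v + v²))
l(55)/17231 - 30421/c(-43) = (4/(1 + 55 + 55²))/17231 - 30421/(-45) = (4/(1 + 55 + 3025))*(1/17231) - 30421*(-1/45) = (4/3081)*(1/17231) + 30421/45 = 4/53088711 + 30421/45 = 538337225837/796330665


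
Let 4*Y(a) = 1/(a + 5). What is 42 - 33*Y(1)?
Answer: 325/8 ≈ 40.625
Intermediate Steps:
Y(a) = 1/(4*(5 + a)) (Y(a) = 1/(4*(a + 5)) = 1/(4*(5 + a)))
42 - 33*Y(1) = 42 - 33/(4*(5 + 1)) = 42 - 33/(4*6) = 42 - 33*1/24 = 42 - 11/8 = 325/8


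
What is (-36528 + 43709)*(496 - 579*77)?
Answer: -316588747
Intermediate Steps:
(-36528 + 43709)*(496 - 579*77) = 7181*(496 - 44583) = 7181*(-44087) = -316588747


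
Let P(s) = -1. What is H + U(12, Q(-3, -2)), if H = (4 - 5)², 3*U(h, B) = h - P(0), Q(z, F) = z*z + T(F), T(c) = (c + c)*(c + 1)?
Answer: 16/3 ≈ 5.3333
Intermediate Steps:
T(c) = 2*c*(1 + c) (T(c) = (2*c)*(1 + c) = 2*c*(1 + c))
Q(z, F) = z² + 2*F*(1 + F) (Q(z, F) = z*z + 2*F*(1 + F) = z² + 2*F*(1 + F))
U(h, B) = ⅓ + h/3 (U(h, B) = (h - 1*(-1))/3 = (h + 1)/3 = (1 + h)/3 = ⅓ + h/3)
H = 1 (H = (-1)² = 1)
H + U(12, Q(-3, -2)) = 1 + (⅓ + (⅓)*12) = 1 + (⅓ + 4) = 1 + 13/3 = 16/3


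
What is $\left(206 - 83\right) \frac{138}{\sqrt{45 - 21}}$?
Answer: $\frac{2829 \sqrt{6}}{2} \approx 3464.8$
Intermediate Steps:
$\left(206 - 83\right) \frac{138}{\sqrt{45 - 21}} = \left(206 - 83\right) \frac{138}{\sqrt{24}} = 123 \frac{138}{2 \sqrt{6}} = 123 \cdot 138 \frac{\sqrt{6}}{12} = 123 \frac{23 \sqrt{6}}{2} = \frac{2829 \sqrt{6}}{2}$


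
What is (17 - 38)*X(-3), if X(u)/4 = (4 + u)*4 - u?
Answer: -588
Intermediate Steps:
X(u) = 64 + 12*u (X(u) = 4*((4 + u)*4 - u) = 4*((16 + 4*u) - u) = 4*(16 + 3*u) = 64 + 12*u)
(17 - 38)*X(-3) = (17 - 38)*(64 + 12*(-3)) = -21*(64 - 36) = -21*28 = -588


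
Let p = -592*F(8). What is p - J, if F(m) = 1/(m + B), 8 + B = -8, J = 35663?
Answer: -35589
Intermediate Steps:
B = -16 (B = -8 - 8 = -16)
F(m) = 1/(-16 + m) (F(m) = 1/(m - 16) = 1/(-16 + m))
p = 74 (p = -592/(-16 + 8) = -592/(-8) = -592*(-⅛) = 74)
p - J = 74 - 1*35663 = 74 - 35663 = -35589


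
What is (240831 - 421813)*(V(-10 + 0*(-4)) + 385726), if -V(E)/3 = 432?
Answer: -69574910260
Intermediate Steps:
V(E) = -1296 (V(E) = -3*432 = -1296)
(240831 - 421813)*(V(-10 + 0*(-4)) + 385726) = (240831 - 421813)*(-1296 + 385726) = -180982*384430 = -69574910260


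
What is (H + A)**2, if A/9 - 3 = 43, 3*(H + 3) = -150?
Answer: 130321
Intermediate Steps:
H = -53 (H = -3 + (1/3)*(-150) = -3 - 50 = -53)
A = 414 (A = 27 + 9*43 = 27 + 387 = 414)
(H + A)**2 = (-53 + 414)**2 = 361**2 = 130321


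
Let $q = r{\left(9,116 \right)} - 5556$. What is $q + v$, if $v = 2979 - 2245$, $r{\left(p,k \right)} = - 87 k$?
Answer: $-14914$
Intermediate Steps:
$v = 734$ ($v = 2979 - 2245 = 734$)
$q = -15648$ ($q = \left(-87\right) 116 - 5556 = -10092 - 5556 = -15648$)
$q + v = -15648 + 734 = -14914$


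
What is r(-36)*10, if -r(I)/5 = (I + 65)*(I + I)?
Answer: 104400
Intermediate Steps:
r(I) = -10*I*(65 + I) (r(I) = -5*(I + 65)*(I + I) = -5*(65 + I)*2*I = -10*I*(65 + I))
r(-36)*10 = -10*(-36)*(65 - 36)*10 = -10*(-36)*29*10 = 10440*10 = 104400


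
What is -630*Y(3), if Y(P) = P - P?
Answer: 0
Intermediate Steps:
Y(P) = 0
-630*Y(3) = -630*0 = 0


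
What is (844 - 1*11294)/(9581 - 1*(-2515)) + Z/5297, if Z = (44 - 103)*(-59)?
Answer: -6623737/32036256 ≈ -0.20676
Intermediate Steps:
Z = 3481 (Z = -59*(-59) = 3481)
(844 - 1*11294)/(9581 - 1*(-2515)) + Z/5297 = (844 - 1*11294)/(9581 - 1*(-2515)) + 3481/5297 = (844 - 11294)/(9581 + 2515) + 3481*(1/5297) = -10450/12096 + 3481/5297 = -10450*1/12096 + 3481/5297 = -5225/6048 + 3481/5297 = -6623737/32036256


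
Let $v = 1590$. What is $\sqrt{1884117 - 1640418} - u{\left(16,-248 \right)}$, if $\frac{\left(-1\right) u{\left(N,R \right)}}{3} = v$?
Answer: $4770 + \sqrt{243699} \approx 5263.7$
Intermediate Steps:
$u{\left(N,R \right)} = -4770$ ($u{\left(N,R \right)} = \left(-3\right) 1590 = -4770$)
$\sqrt{1884117 - 1640418} - u{\left(16,-248 \right)} = \sqrt{1884117 - 1640418} - -4770 = \sqrt{243699} + 4770 = 4770 + \sqrt{243699}$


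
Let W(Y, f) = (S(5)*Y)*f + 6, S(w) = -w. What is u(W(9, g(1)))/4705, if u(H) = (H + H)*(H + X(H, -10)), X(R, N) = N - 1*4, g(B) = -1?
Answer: 3774/4705 ≈ 0.80212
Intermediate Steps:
X(R, N) = -4 + N (X(R, N) = N - 4 = -4 + N)
W(Y, f) = 6 - 5*Y*f (W(Y, f) = ((-1*5)*Y)*f + 6 = (-5*Y)*f + 6 = -5*Y*f + 6 = 6 - 5*Y*f)
u(H) = 2*H*(-14 + H) (u(H) = (H + H)*(H + (-4 - 10)) = (2*H)*(H - 14) = (2*H)*(-14 + H) = 2*H*(-14 + H))
u(W(9, g(1)))/4705 = (2*(6 - 5*9*(-1))*(-14 + (6 - 5*9*(-1))))/4705 = (2*(6 + 45)*(-14 + (6 + 45)))*(1/4705) = (2*51*(-14 + 51))*(1/4705) = (2*51*37)*(1/4705) = 3774*(1/4705) = 3774/4705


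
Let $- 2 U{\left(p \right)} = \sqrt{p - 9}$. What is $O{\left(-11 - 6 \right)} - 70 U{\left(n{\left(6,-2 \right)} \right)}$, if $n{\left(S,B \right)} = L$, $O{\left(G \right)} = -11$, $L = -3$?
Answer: $-11 + 70 i \sqrt{3} \approx -11.0 + 121.24 i$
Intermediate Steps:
$n{\left(S,B \right)} = -3$
$U{\left(p \right)} = - \frac{\sqrt{-9 + p}}{2}$ ($U{\left(p \right)} = - \frac{\sqrt{p - 9}}{2} = - \frac{\sqrt{-9 + p}}{2}$)
$O{\left(-11 - 6 \right)} - 70 U{\left(n{\left(6,-2 \right)} \right)} = -11 - 70 \left(- \frac{\sqrt{-9 - 3}}{2}\right) = -11 - 70 \left(- \frac{\sqrt{-12}}{2}\right) = -11 - 70 \left(- \frac{2 i \sqrt{3}}{2}\right) = -11 - 70 \left(- i \sqrt{3}\right) = -11 + 70 i \sqrt{3}$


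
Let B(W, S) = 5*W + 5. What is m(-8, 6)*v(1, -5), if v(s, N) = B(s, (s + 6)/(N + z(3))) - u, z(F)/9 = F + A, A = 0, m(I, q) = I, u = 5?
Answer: -40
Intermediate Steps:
z(F) = 9*F (z(F) = 9*(F + 0) = 9*F)
B(W, S) = 5 + 5*W
v(s, N) = 5*s (v(s, N) = (5 + 5*s) - 1*5 = (5 + 5*s) - 5 = 5*s)
m(-8, 6)*v(1, -5) = -40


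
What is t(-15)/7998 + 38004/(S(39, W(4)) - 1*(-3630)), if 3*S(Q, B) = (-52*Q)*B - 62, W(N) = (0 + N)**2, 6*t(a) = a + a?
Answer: -227994019/43229190 ≈ -5.2741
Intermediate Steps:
t(a) = a/3 (t(a) = (a + a)/6 = (2*a)/6 = a/3)
W(N) = N**2
S(Q, B) = -62/3 - 52*B*Q/3 (S(Q, B) = ((-52*Q)*B - 62)/3 = (-52*B*Q - 62)/3 = (-62 - 52*B*Q)/3 = -62/3 - 52*B*Q/3)
t(-15)/7998 + 38004/(S(39, W(4)) - 1*(-3630)) = ((1/3)*(-15))/7998 + 38004/((-62/3 - 52/3*4**2*39) - 1*(-3630)) = -5*1/7998 + 38004/((-62/3 - 52/3*16*39) + 3630) = -5/7998 + 38004/((-62/3 - 10816) + 3630) = -5/7998 + 38004/(-32510/3 + 3630) = -5/7998 + 38004/(-21620/3) = -5/7998 + 38004*(-3/21620) = -5/7998 - 28503/5405 = -227994019/43229190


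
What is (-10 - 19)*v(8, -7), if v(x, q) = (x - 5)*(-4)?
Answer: 348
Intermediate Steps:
v(x, q) = 20 - 4*x (v(x, q) = (-5 + x)*(-4) = 20 - 4*x)
(-10 - 19)*v(8, -7) = (-10 - 19)*(20 - 4*8) = -29*(20 - 32) = -29*(-12) = 348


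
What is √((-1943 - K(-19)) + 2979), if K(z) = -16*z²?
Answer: 2*√1703 ≈ 82.535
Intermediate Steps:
√((-1943 - K(-19)) + 2979) = √((-1943 - (-16)*(-19)²) + 2979) = √((-1943 - (-16)*361) + 2979) = √((-1943 - 1*(-5776)) + 2979) = √((-1943 + 5776) + 2979) = √(3833 + 2979) = √6812 = 2*√1703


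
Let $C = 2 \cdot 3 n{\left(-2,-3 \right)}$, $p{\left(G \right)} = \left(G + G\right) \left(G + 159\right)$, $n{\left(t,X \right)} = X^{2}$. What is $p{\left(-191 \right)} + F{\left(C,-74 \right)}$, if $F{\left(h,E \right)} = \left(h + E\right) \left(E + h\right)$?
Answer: $12624$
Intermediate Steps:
$p{\left(G \right)} = 2 G \left(159 + G\right)$
$C = 54$ ($C = 2 \cdot 3 \left(-3\right)^{2} = 6 \cdot 9 = 54$)
$F{\left(h,E \right)} = \left(E + h\right)^{2}$ ($F{\left(h,E \right)} = \left(E + h\right) \left(E + h\right) = \left(E + h\right)^{2}$)
$p{\left(-191 \right)} + F{\left(C,-74 \right)} = 2 \left(-191\right) \left(159 - 191\right) + \left(-74 + 54\right)^{2} = 2 \left(-191\right) \left(-32\right) + \left(-20\right)^{2} = 12224 + 400 = 12624$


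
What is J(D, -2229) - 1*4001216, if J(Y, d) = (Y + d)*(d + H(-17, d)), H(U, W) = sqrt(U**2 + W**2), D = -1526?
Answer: 4368679 - 3755*sqrt(4968730) ≈ -4.0015e+6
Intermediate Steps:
J(Y, d) = (Y + d)*(d + sqrt(289 + d**2)) (J(Y, d) = (Y + d)*(d + sqrt((-17)**2 + d**2)) = (Y + d)*(d + sqrt(289 + d**2)))
J(D, -2229) - 1*4001216 = ((-2229)**2 - 1526*(-2229) - 1526*sqrt(289 + (-2229)**2) - 2229*sqrt(289 + (-2229)**2)) - 1*4001216 = (4968441 + 3401454 - 1526*sqrt(289 + 4968441) - 2229*sqrt(289 + 4968441)) - 4001216 = (4968441 + 3401454 - 1526*sqrt(4968730) - 2229*sqrt(4968730)) - 4001216 = (8369895 - 3755*sqrt(4968730)) - 4001216 = 4368679 - 3755*sqrt(4968730)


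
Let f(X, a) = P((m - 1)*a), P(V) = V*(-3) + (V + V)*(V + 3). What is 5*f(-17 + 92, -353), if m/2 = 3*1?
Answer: 31125775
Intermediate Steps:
m = 6 (m = 2*(3*1) = 2*3 = 6)
P(V) = -3*V + 2*V*(3 + V) (P(V) = -3*V + (2*V)*(3 + V) = -3*V + 2*V*(3 + V))
f(X, a) = 5*a*(3 + 10*a) (f(X, a) = ((6 - 1)*a)*(3 + 2*((6 - 1)*a)) = (5*a)*(3 + 2*(5*a)) = (5*a)*(3 + 10*a) = 5*a*(3 + 10*a))
5*f(-17 + 92, -353) = 5*(5*(-353)*(3 + 10*(-353))) = 5*(5*(-353)*(3 - 3530)) = 5*(5*(-353)*(-3527)) = 5*6225155 = 31125775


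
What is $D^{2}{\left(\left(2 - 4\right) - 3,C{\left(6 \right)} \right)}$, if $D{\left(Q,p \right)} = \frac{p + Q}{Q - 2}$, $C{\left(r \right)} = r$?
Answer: $\frac{1}{49} \approx 0.020408$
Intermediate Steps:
$D{\left(Q,p \right)} = \frac{Q + p}{-2 + Q}$
$D^{2}{\left(\left(2 - 4\right) - 3,C{\left(6 \right)} \right)} = \left(\frac{\left(\left(2 - 4\right) - 3\right) + 6}{-2 + \left(\left(2 - 4\right) - 3\right)}\right)^{2} = \left(\frac{\left(-2 - 3\right) + 6}{-2 - 5}\right)^{2} = \left(\frac{-5 + 6}{-2 - 5}\right)^{2} = \left(\frac{1}{-7} \cdot 1\right)^{2} = \left(\left(- \frac{1}{7}\right) 1\right)^{2} = \left(- \frac{1}{7}\right)^{2} = \frac{1}{49}$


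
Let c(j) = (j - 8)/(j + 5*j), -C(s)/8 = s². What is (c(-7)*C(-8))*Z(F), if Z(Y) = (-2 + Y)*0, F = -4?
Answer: 0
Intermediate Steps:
C(s) = -8*s²
c(j) = (-8 + j)/(6*j) (c(j) = (-8 + j)/((6*j)) = (-8 + j)*(1/(6*j)) = (-8 + j)/(6*j))
Z(Y) = 0
(c(-7)*C(-8))*Z(F) = (((⅙)*(-8 - 7)/(-7))*(-8*(-8)²))*0 = (((⅙)*(-⅐)*(-15))*(-8*64))*0 = ((5/14)*(-512))*0 = -1280/7*0 = 0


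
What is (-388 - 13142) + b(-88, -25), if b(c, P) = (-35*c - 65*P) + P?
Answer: -8850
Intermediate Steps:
b(c, P) = -64*P - 35*c (b(c, P) = (-65*P - 35*c) + P = -64*P - 35*c)
(-388 - 13142) + b(-88, -25) = (-388 - 13142) + (-64*(-25) - 35*(-88)) = -13530 + (1600 + 3080) = -13530 + 4680 = -8850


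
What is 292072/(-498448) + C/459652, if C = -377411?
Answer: -20148202317/14319538756 ≈ -1.4070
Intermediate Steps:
292072/(-498448) + C/459652 = 292072/(-498448) - 377411/459652 = 292072*(-1/498448) - 377411*1/459652 = -36509/62306 - 377411/459652 = -20148202317/14319538756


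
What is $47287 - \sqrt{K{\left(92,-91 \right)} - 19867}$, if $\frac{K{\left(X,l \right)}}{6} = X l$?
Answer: $47287 - i \sqrt{70099} \approx 47287.0 - 264.76 i$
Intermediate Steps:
$K{\left(X,l \right)} = 6 X l$
$47287 - \sqrt{K{\left(92,-91 \right)} - 19867} = 47287 - \sqrt{6 \cdot 92 \left(-91\right) - 19867} = 47287 - \sqrt{-50232 - 19867} = 47287 - \sqrt{-70099} = 47287 - i \sqrt{70099}$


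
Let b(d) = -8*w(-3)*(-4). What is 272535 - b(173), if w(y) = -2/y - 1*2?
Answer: 817733/3 ≈ 2.7258e+5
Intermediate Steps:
w(y) = -2 - 2/y (w(y) = -2/y - 2 = -2 - 2/y)
b(d) = -128/3 (b(d) = -8*(-2 - 2/(-3))*(-4) = -8*(-2 - 2*(-⅓))*(-4) = -8*(-2 + ⅔)*(-4) = -8*(-4/3)*(-4) = (32/3)*(-4) = -128/3)
272535 - b(173) = 272535 - 1*(-128/3) = 272535 + 128/3 = 817733/3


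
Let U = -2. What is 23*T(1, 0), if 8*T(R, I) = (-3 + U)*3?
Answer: -345/8 ≈ -43.125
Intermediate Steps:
T(R, I) = -15/8 (T(R, I) = ((-3 - 2)*3)/8 = (-5*3)/8 = (⅛)*(-15) = -15/8)
23*T(1, 0) = 23*(-15/8) = -345/8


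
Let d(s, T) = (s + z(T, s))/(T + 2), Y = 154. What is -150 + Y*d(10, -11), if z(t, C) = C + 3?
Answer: -4892/9 ≈ -543.56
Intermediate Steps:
z(t, C) = 3 + C
d(s, T) = (3 + 2*s)/(2 + T) (d(s, T) = (s + (3 + s))/(T + 2) = (3 + 2*s)/(2 + T))
-150 + Y*d(10, -11) = -150 + 154*((3 + 2*10)/(2 - 11)) = -150 + 154*((3 + 20)/(-9)) = -150 + 154*(-⅑*23) = -150 + 154*(-23/9) = -150 - 3542/9 = -4892/9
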